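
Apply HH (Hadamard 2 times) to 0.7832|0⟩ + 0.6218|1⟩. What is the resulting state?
0.7832|0⟩ + 0.6218|1⟩

H² = I, so an even number of Hadamards cancels: H^2 = I and the state is unchanged.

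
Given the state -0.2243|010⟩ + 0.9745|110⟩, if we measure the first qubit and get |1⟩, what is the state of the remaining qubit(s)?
|10⟩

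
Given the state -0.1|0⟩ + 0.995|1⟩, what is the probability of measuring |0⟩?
0.01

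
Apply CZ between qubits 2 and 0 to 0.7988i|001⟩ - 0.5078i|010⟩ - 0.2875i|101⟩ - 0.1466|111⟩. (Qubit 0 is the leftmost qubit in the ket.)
0.7988i|001⟩ - 0.5078i|010⟩ + 0.2875i|101⟩ + 0.1466|111⟩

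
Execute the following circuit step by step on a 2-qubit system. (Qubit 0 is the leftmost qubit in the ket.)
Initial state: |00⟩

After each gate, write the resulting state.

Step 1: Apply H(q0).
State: 1/√2|00⟩ + 1/√2|10⟩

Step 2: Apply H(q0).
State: |00⟩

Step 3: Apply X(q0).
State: |10⟩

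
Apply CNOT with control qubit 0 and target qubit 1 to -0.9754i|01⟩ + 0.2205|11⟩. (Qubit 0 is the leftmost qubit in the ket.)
-0.9754i|01⟩ + 0.2205|10⟩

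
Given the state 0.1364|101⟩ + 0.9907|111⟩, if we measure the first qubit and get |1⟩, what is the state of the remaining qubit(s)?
0.1364|01⟩ + 0.9907|11⟩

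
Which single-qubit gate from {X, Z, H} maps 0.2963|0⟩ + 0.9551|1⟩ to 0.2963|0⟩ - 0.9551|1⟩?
Z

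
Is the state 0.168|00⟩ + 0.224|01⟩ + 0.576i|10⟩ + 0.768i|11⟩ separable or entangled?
Separable

Writing the state as a|00⟩ + b|01⟩ + c|10⟩ + d|11⟩, it is a product state iff ad − bc = 0.
Here (a, b, c, d) = (0.168, 0.224, 0.576i, 0.768i): ad − bc = (0.168)(0.768i) − (0.224)(0.576i) = 0, so the state is separable.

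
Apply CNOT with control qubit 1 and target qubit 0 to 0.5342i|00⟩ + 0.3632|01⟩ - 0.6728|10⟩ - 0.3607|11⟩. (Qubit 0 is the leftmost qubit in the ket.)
0.5342i|00⟩ - 0.3607|01⟩ - 0.6728|10⟩ + 0.3632|11⟩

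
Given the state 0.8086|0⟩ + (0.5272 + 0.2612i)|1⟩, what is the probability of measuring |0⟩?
0.6538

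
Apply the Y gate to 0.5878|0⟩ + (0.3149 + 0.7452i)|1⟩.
(0.7452 - 0.3149i)|0⟩ + 0.5878i|1⟩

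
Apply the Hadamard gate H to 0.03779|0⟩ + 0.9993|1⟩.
0.7333|0⟩ - 0.6799|1⟩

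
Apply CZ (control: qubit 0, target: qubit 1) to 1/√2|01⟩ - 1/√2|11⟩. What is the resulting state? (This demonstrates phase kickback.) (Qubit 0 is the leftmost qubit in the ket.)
1/√2|01⟩ + 1/√2|11⟩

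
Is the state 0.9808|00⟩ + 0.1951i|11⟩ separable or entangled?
Entangled

Writing the state as a|00⟩ + b|01⟩ + c|10⟩ + d|11⟩, it is a product state iff ad − bc = 0.
Here (a, b, c, d) = (0.9808, 0, 0, 0.1951i): ad − bc = (0.9808)(0.1951i) − (0)(0) = 0.1914i ≠ 0, so the state is entangled.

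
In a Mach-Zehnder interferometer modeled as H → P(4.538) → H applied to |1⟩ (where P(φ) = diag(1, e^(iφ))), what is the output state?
(0.5868 + 0.4924i)|0⟩ + (0.4132 - 0.4924i)|1⟩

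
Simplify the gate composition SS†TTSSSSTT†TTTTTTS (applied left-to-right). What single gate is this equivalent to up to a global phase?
S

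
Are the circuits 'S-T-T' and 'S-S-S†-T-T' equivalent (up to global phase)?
Yes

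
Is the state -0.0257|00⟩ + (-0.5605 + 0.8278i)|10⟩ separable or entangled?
Separable

Writing the state as a|00⟩ + b|01⟩ + c|10⟩ + d|11⟩, it is a product state iff ad − bc = 0.
Here (a, b, c, d) = (-0.0257, 0, (-0.5605 + 0.8278i), 0): ad − bc = (-0.0257)(0) − (0)(-0.5605 + 0.8278i) = 0, so the state is separable.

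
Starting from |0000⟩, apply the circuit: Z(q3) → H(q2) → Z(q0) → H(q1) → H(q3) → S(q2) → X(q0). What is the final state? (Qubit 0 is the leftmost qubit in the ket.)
1/√8|1000⟩ + 1/√8|1001⟩ + (1/√8)i|1010⟩ + (1/√8)i|1011⟩ + 1/√8|1100⟩ + 1/√8|1101⟩ + (1/√8)i|1110⟩ + (1/√8)i|1111⟩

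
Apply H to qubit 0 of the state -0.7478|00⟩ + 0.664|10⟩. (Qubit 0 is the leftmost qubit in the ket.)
-0.05926|00⟩ - 0.9983|10⟩

H on qubit 0 mixes each pair of kets that differ only in qubit 0: amplitudes (a, b) of (|…0…⟩, |…1…⟩) become ((a + b)/√2, (a − b)/√2). Kets absent from the input have amplitude 0.
(|00⟩, |10⟩): (a, b) = (-0.7478, 0.664) → (-0.05926, -0.9983)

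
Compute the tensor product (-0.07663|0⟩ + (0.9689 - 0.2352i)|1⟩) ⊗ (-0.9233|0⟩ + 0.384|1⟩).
0.07075|00⟩ - 0.02943|01⟩ + (-0.8946 + 0.2172i)|10⟩ + (0.3721 - 0.09032i)|11⟩

amp(|b₁b₂…⟩) = product of the factor amplitudes for bits b₁, b₂, …; only kets whose every factor amplitude is nonzero survive.
|00⟩: (-0.07663)(-0.9233) = 0.07075
|01⟩: (-0.07663)(0.384) = -0.02943
|10⟩: (0.9689 - 0.2352i)(-0.9233) = (-0.8946 + 0.2172i)
|11⟩: (0.9689 - 0.2352i)(0.384) = (0.3721 - 0.09032i)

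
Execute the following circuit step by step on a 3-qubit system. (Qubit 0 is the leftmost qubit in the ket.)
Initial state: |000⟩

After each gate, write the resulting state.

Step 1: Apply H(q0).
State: 1/√2|000⟩ + 1/√2|100⟩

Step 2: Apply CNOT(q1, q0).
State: 1/√2|000⟩ + 1/√2|100⟩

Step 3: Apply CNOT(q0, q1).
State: 1/√2|000⟩ + 1/√2|110⟩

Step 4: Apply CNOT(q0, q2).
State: 1/√2|000⟩ + 1/√2|111⟩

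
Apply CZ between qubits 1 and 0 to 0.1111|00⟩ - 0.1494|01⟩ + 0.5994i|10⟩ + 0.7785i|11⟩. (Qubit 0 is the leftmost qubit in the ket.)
0.1111|00⟩ - 0.1494|01⟩ + 0.5994i|10⟩ - 0.7785i|11⟩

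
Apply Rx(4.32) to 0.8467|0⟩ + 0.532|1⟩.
(-0.4705 - 0.4423i)|0⟩ + (-0.2956 - 0.7039i)|1⟩

Rx(4.32) = [[cos(θ/2), −i·sin(θ/2)], [−i·sin(θ/2), cos(θ/2)]]; θ = 4.32, cos(θ/2) ≈ -0.555699, sin(θ/2) ≈ 0.831383.
With a = amp(|0⟩) = 0.8467 and b = amp(|1⟩) = 0.532:
new amp(|0⟩) = (-0.555699)·a + (-0.831383i)·b = (-0.4705 - 0.4423i)
new amp(|1⟩) = (-0.831383i)·a + (-0.555699)·b = (-0.2956 - 0.7039i)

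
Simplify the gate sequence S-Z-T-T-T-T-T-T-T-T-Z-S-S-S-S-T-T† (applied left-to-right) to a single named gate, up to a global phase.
S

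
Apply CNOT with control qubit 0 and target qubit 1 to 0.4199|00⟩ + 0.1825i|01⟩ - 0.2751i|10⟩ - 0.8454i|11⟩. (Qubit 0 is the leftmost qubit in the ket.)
0.4199|00⟩ + 0.1825i|01⟩ - 0.8454i|10⟩ - 0.2751i|11⟩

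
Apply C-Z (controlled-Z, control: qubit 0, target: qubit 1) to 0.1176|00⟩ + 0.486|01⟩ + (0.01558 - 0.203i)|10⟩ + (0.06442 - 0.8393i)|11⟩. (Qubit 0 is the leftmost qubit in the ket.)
0.1176|00⟩ + 0.486|01⟩ + (0.01558 - 0.203i)|10⟩ + (-0.06442 + 0.8393i)|11⟩

C-Z leaves the control-|0⟩ kets |00⟩, |01⟩ unchanged and applies Z to qubit 1 on the control-|1⟩ pair (|10⟩, |11⟩).
Z = [[1, 0], [0, -1]].
With a = amp(|10⟩) = (0.01558 - 0.203i) and b = amp(|11⟩) = (0.06442 - 0.8393i):
new amp(|10⟩) = (1)·a = (0.01558 - 0.203i)
new amp(|11⟩) = (-1)·b = (-0.06442 + 0.8393i)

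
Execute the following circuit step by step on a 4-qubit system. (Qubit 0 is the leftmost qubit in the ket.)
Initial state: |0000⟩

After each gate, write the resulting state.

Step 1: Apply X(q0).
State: |1000⟩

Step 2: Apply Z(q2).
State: |1000⟩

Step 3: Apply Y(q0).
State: -i|0000⟩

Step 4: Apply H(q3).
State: -(1/√2)i|0000⟩ - (1/√2)i|0001⟩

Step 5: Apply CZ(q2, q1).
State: -(1/√2)i|0000⟩ - (1/√2)i|0001⟩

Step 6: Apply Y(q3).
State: -1/√2|0000⟩ + 1/√2|0001⟩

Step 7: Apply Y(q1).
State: -(1/√2)i|0100⟩ + (1/√2)i|0101⟩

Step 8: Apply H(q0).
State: -(1/2)i|0100⟩ + (1/2)i|0101⟩ - (1/2)i|1100⟩ + (1/2)i|1101⟩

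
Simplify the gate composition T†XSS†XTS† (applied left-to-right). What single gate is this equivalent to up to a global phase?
S†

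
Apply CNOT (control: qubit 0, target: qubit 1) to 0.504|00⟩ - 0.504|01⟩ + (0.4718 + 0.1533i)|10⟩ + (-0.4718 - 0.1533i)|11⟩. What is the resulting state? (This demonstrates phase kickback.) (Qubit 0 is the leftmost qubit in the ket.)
0.504|00⟩ - 0.504|01⟩ + (-0.4718 - 0.1533i)|10⟩ + (0.4718 + 0.1533i)|11⟩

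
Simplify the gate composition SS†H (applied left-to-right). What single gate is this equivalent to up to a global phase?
H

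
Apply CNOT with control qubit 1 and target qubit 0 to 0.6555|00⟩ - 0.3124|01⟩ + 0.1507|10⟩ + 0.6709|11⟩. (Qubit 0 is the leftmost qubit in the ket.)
0.6555|00⟩ + 0.6709|01⟩ + 0.1507|10⟩ - 0.3124|11⟩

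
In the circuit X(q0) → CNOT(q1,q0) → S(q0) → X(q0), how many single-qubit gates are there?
3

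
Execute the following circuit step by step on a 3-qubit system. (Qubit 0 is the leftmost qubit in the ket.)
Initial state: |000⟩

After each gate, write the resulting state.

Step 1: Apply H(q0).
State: 1/√2|000⟩ + 1/√2|100⟩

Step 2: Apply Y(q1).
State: (1/√2)i|010⟩ + (1/√2)i|110⟩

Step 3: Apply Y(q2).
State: -1/√2|011⟩ - 1/√2|111⟩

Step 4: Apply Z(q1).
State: 1/√2|011⟩ + 1/√2|111⟩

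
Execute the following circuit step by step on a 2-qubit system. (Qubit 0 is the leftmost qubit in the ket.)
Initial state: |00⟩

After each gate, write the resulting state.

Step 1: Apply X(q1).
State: |01⟩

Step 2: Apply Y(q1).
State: -i|00⟩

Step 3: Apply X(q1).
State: -i|01⟩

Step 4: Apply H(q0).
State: -(1/√2)i|01⟩ - (1/√2)i|11⟩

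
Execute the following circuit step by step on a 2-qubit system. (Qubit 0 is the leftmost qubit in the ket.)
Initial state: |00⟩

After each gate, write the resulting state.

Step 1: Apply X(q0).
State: |10⟩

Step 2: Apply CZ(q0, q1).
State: |10⟩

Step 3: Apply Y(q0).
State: -i|00⟩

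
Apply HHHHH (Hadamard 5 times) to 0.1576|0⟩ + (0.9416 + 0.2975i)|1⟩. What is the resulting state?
(0.7773 + 0.2104i)|0⟩ + (-0.5544 - 0.2104i)|1⟩

H² = I, so H^5 = H: a single Hadamard. With (a, b) = (0.1576, (0.9416 + 0.2975i)), H gives ((a + b)/√2, (a − b)/√2) = ((0.7773 + 0.2104i), (-0.5544 - 0.2104i)).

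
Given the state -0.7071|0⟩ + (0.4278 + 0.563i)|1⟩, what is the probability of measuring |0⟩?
0.5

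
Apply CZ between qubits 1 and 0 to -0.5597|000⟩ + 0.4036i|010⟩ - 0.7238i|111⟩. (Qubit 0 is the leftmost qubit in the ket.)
-0.5597|000⟩ + 0.4036i|010⟩ + 0.7238i|111⟩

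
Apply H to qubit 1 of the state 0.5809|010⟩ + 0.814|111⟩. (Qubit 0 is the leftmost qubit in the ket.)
0.4108|000⟩ - 0.4108|010⟩ + 0.5756|101⟩ - 0.5756|111⟩

H on qubit 1 mixes each pair of kets that differ only in qubit 1: amplitudes (a, b) of (|…0…⟩, |…1…⟩) become ((a + b)/√2, (a − b)/√2). Kets absent from the input have amplitude 0.
(|000⟩, |010⟩): (a, b) = (0, 0.5809) → (0.4108, -0.4108)
(|101⟩, |111⟩): (a, b) = (0, 0.814) → (0.5756, -0.5756)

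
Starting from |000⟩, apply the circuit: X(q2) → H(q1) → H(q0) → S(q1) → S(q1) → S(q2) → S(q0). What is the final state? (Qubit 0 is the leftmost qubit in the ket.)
(1/2)i|001⟩ - (1/2)i|011⟩ - 1/2|101⟩ + 1/2|111⟩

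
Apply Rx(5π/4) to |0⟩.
-0.3827|0⟩ - 0.9239i|1⟩

Rx(5π/4) = [[cos(θ/2), −i·sin(θ/2)], [−i·sin(θ/2), cos(θ/2)]]; θ = 5π/4, cos(θ/2) ≈ -0.382683, sin(θ/2) ≈ 0.92388.
With a = amp(|0⟩) = 1 and b = amp(|1⟩) = 0:
new amp(|0⟩) = (-0.382683)·a + (-0.92388i)·b = -0.3827
new amp(|1⟩) = (-0.92388i)·a + (-0.382683)·b = -0.9239i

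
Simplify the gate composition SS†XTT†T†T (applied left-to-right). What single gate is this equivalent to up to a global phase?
X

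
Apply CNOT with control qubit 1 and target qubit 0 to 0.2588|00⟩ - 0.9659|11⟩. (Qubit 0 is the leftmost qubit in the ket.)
0.2588|00⟩ - 0.9659|01⟩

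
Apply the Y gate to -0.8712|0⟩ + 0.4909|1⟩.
-0.4909i|0⟩ - 0.8712i|1⟩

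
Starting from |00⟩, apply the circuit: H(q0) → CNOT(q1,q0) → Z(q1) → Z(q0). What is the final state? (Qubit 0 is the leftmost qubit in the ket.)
1/√2|00⟩ - 1/√2|10⟩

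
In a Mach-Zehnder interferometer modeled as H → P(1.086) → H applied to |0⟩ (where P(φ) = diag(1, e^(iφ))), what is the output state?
(0.733 + 0.4424i)|0⟩ + (0.267 - 0.4424i)|1⟩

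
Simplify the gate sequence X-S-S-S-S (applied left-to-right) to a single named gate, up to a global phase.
X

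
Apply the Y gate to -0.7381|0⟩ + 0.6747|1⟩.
-0.6747i|0⟩ - 0.7381i|1⟩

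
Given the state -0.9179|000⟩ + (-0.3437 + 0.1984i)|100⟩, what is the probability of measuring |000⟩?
0.8425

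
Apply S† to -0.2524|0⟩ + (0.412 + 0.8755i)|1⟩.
-0.2524|0⟩ + (0.8755 - 0.412i)|1⟩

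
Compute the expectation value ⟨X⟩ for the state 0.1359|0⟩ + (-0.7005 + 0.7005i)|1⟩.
-0.1904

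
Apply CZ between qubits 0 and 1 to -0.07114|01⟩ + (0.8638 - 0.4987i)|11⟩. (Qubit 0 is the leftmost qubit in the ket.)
-0.07114|01⟩ + (-0.8638 + 0.4987i)|11⟩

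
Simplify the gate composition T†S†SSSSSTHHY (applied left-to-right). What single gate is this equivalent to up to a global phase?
Y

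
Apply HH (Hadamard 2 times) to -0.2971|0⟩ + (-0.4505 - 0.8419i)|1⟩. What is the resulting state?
-0.2971|0⟩ + (-0.4505 - 0.8419i)|1⟩

H² = I, so an even number of Hadamards cancels: H^2 = I and the state is unchanged.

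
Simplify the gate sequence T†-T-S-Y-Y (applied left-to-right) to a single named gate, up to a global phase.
S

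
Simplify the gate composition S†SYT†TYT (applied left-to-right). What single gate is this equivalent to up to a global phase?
T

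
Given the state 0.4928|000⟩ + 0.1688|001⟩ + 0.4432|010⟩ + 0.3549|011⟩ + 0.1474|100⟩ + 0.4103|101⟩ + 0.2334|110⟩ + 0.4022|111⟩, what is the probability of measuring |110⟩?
0.05448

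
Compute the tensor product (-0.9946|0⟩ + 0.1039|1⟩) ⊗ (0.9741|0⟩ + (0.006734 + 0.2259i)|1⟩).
-0.9688|00⟩ + (-0.006698 - 0.2247i)|01⟩ + 0.1012|10⟩ + (0.0006997 + 0.02347i)|11⟩

amp(|b₁b₂…⟩) = product of the factor amplitudes for bits b₁, b₂, …; only kets whose every factor amplitude is nonzero survive.
|00⟩: (-0.9946)(0.9741) = -0.9688
|01⟩: (-0.9946)(0.006734 + 0.2259i) = (-0.006698 - 0.2247i)
|10⟩: (0.1039)(0.9741) = 0.1012
|11⟩: (0.1039)(0.006734 + 0.2259i) = (0.0006997 + 0.02347i)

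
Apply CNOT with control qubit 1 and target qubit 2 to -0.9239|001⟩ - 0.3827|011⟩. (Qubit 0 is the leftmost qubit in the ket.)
-0.9239|001⟩ - 0.3827|010⟩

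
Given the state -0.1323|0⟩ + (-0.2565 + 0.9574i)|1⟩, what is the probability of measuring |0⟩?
0.0175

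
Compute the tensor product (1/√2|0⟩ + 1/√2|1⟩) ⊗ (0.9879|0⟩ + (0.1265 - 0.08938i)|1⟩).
0.6986|00⟩ + (0.08945 - 0.0632i)|01⟩ + 0.6986|10⟩ + (0.08945 - 0.0632i)|11⟩

amp(|b₁b₂…⟩) = product of the factor amplitudes for bits b₁, b₂, …; only kets whose every factor amplitude is nonzero survive.
|00⟩: (1/√2)(0.9879) = 0.6986
|01⟩: (1/√2)(0.1265 - 0.08938i) = (0.08945 - 0.0632i)
|10⟩: (1/√2)(0.9879) = 0.6986
|11⟩: (1/√2)(0.1265 - 0.08938i) = (0.08945 - 0.0632i)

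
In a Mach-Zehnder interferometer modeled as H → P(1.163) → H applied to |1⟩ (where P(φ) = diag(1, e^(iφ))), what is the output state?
(0.3017 - 0.459i)|0⟩ + (0.6983 + 0.459i)|1⟩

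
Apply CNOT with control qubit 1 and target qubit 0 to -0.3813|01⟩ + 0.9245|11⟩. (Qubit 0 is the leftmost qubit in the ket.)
0.9245|01⟩ - 0.3813|11⟩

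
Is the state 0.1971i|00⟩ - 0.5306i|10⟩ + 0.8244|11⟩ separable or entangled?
Entangled

Writing the state as a|00⟩ + b|01⟩ + c|10⟩ + d|11⟩, it is a product state iff ad − bc = 0.
Here (a, b, c, d) = (0.1971i, 0, -0.5306i, 0.8244): ad − bc = (0.1971i)(0.8244) − (0)(-0.5306i) = 0.1625i ≠ 0, so the state is entangled.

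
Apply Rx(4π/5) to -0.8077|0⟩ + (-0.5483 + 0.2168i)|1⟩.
(-0.0434 + 0.5215i)|0⟩ + (-0.1694 + 0.8352i)|1⟩

Rx(4π/5) = [[cos(θ/2), −i·sin(θ/2)], [−i·sin(θ/2), cos(θ/2)]]; θ = 4π/5, cos(θ/2) ≈ 0.309017, sin(θ/2) ≈ 0.951057.
With a = amp(|0⟩) = -0.8077 and b = amp(|1⟩) = (-0.5483 + 0.2168i):
new amp(|0⟩) = (0.309017)·a + (-0.951057i)·b = (-0.0434 + 0.5215i)
new amp(|1⟩) = (-0.951057i)·a + (0.309017)·b = (-0.1694 + 0.8352i)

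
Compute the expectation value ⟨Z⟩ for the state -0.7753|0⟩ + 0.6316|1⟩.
0.2022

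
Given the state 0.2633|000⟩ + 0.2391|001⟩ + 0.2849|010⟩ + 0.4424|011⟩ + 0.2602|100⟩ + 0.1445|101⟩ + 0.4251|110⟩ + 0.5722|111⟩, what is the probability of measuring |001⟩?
0.05717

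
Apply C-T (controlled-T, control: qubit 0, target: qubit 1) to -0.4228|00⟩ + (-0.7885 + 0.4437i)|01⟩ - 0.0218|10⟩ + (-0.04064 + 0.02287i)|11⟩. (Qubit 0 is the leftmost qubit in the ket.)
-0.4228|00⟩ + (-0.7885 + 0.4437i)|01⟩ - 0.0218|10⟩ + (-0.04491 - 0.01257i)|11⟩

C-T leaves the control-|0⟩ kets |00⟩, |01⟩ unchanged and applies T to qubit 1 on the control-|1⟩ pair (|10⟩, |11⟩).
T = [[1, 0], [0, (1/√2 + (1/√2)i)]].
With a = amp(|10⟩) = -0.0218 and b = amp(|11⟩) = (-0.04064 + 0.02287i):
new amp(|10⟩) = (1)·a = -0.0218
new amp(|11⟩) = (1/√2 + (1/√2)i)·b = (-0.04491 - 0.01257i)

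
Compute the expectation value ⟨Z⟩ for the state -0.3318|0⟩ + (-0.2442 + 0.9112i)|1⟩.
-0.7798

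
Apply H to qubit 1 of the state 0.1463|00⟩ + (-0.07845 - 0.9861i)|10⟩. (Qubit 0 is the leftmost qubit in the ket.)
0.1034|00⟩ + 0.1034|01⟩ + (-0.05547 - 0.6973i)|10⟩ + (-0.05547 - 0.6973i)|11⟩

H on qubit 1 mixes each pair of kets that differ only in qubit 1: amplitudes (a, b) of (|…0…⟩, |…1…⟩) become ((a + b)/√2, (a − b)/√2). Kets absent from the input have amplitude 0.
(|00⟩, |01⟩): (a, b) = (0.1463, 0) → (0.1034, 0.1034)
(|10⟩, |11⟩): (a, b) = ((-0.07845 - 0.9861i), 0) → ((-0.05547 - 0.6973i), (-0.05547 - 0.6973i))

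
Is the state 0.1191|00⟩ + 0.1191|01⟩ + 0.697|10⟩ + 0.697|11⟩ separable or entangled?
Separable

Writing the state as a|00⟩ + b|01⟩ + c|10⟩ + d|11⟩, it is a product state iff ad − bc = 0.
Here (a, b, c, d) = (0.1191, 0.1191, 0.697, 0.697): ad − bc = (0.1191)(0.697) − (0.1191)(0.697) = 0, so the state is separable.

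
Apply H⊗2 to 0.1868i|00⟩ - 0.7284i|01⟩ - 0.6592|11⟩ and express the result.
(-0.3296 - 0.2708i)|00⟩ + (0.3296 + 0.4576i)|01⟩ + (0.3296 - 0.2708i)|10⟩ + (-0.3296 + 0.4576i)|11⟩

H⊗2 gives amp(|y⟩) = (1/2) Σ_x (−1)^(x·y) amp(|x⟩), where x·y is the number of positions in which both x and y have a 1.
|00⟩: (0.1868i - 0.7284i - 0.6592)/2 = (-0.3296 - 0.2708i)
|01⟩: (0.1868i + 0.7284i + 0.6592)/2 = (0.3296 + 0.4576i)
|10⟩: (0.1868i - 0.7284i + 0.6592)/2 = (0.3296 - 0.2708i)
|11⟩: (0.1868i + 0.7284i - 0.6592)/2 = (-0.3296 + 0.4576i)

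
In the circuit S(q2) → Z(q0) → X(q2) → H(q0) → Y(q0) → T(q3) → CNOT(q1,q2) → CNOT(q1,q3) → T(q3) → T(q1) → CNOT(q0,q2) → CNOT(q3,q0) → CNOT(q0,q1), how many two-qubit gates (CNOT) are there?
5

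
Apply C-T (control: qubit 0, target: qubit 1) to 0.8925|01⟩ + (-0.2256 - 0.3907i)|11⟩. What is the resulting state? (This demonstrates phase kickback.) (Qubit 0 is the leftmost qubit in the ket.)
0.8925|01⟩ + (0.1167 - 0.4358i)|11⟩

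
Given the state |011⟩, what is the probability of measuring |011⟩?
1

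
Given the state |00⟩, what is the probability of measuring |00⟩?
1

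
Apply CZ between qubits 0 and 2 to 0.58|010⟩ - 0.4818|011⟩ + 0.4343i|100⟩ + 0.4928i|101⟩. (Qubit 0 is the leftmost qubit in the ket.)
0.58|010⟩ - 0.4818|011⟩ + 0.4343i|100⟩ - 0.4928i|101⟩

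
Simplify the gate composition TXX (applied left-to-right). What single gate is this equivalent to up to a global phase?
T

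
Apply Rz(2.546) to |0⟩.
(0.2934 - 0.956i)|0⟩

Rz(2.546) = [[e^(−iθ/2), 0], [0, e^(iθ/2)]] with e^(±iθ/2) = cos(θ/2) ± i·sin(θ/2); θ = 2.546, cos(θ/2) ≈ 0.293414, sin(θ/2) ≈ 0.955985.
With a = amp(|0⟩) = 1 and b = amp(|1⟩) = 0:
new amp(|0⟩) = (0.293414 - 0.955985i)·a = (0.2934 - 0.956i)
new amp(|1⟩) = (0.293414 + 0.955985i)·b = 0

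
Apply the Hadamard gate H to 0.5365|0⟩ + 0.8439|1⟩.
0.9761|0⟩ - 0.2174|1⟩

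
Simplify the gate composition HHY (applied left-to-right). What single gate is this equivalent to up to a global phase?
Y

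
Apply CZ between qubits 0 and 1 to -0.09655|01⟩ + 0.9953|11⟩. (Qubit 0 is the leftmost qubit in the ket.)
-0.09655|01⟩ - 0.9953|11⟩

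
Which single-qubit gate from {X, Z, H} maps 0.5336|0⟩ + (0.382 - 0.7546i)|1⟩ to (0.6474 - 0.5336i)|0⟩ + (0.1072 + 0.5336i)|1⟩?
H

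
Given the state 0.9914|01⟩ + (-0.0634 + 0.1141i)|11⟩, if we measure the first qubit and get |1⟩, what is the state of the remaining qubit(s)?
(-0.4857 + 0.8741i)|1⟩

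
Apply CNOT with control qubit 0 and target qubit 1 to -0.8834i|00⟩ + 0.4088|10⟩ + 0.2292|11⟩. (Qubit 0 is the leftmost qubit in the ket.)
-0.8834i|00⟩ + 0.2292|10⟩ + 0.4088|11⟩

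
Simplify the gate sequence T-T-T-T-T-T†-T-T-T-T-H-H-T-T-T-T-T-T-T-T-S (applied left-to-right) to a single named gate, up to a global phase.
S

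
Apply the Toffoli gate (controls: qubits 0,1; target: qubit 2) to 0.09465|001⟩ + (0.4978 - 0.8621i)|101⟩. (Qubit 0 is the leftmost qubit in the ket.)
0.09465|001⟩ + (0.4978 - 0.8621i)|101⟩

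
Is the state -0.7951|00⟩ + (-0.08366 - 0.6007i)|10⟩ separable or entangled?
Separable

Writing the state as a|00⟩ + b|01⟩ + c|10⟩ + d|11⟩, it is a product state iff ad − bc = 0.
Here (a, b, c, d) = (-0.7951, 0, (-0.08366 - 0.6007i), 0): ad − bc = (-0.7951)(0) − (0)(-0.08366 - 0.6007i) = 0, so the state is separable.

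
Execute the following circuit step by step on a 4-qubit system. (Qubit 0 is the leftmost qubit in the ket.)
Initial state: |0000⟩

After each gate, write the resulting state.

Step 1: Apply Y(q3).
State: i|0001⟩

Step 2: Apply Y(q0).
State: -|1001⟩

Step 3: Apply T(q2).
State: -|1001⟩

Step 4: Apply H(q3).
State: -1/√2|1000⟩ + 1/√2|1001⟩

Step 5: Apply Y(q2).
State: -(1/√2)i|1010⟩ + (1/√2)i|1011⟩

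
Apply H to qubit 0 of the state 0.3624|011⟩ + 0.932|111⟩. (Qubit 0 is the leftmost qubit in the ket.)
0.9153|011⟩ - 0.4028|111⟩

H on qubit 0 mixes each pair of kets that differ only in qubit 0: amplitudes (a, b) of (|…0…⟩, |…1…⟩) become ((a + b)/√2, (a − b)/√2). Kets absent from the input have amplitude 0.
(|011⟩, |111⟩): (a, b) = (0.3624, 0.932) → (0.9153, -0.4028)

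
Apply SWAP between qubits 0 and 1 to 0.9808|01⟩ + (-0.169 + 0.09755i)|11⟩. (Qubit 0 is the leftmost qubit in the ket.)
0.9808|10⟩ + (-0.169 + 0.09755i)|11⟩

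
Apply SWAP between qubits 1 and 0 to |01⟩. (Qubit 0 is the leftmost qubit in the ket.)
|10⟩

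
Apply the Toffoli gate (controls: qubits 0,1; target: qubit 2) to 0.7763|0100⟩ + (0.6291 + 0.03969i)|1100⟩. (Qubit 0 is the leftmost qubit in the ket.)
0.7763|0100⟩ + (0.6291 + 0.03969i)|1110⟩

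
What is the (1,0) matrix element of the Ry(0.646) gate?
0.3174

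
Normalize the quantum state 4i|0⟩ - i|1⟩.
0.9701i|0⟩ - 0.2425i|1⟩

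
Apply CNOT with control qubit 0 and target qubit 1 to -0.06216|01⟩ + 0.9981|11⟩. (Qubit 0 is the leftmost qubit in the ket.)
-0.06216|01⟩ + 0.9981|10⟩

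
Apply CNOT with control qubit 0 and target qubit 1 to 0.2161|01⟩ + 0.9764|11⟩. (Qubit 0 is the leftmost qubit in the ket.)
0.2161|01⟩ + 0.9764|10⟩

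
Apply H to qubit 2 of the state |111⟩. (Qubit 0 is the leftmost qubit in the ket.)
1/√2|110⟩ - 1/√2|111⟩

H on qubit 2 mixes each pair of kets that differ only in qubit 2: amplitudes (a, b) of (|…0…⟩, |…1…⟩) become ((a + b)/√2, (a − b)/√2). Kets absent from the input have amplitude 0.
(|110⟩, |111⟩): (a, b) = (0, 1) → (1/√2, -1/√2)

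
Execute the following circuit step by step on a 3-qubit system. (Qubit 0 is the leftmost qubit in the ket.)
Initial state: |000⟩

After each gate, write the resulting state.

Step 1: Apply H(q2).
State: 1/√2|000⟩ + 1/√2|001⟩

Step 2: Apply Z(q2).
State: 1/√2|000⟩ - 1/√2|001⟩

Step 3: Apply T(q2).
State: 1/√2|000⟩ + (-1/2 - (1/2)i)|001⟩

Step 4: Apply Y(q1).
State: (1/√2)i|010⟩ + (1/2 - (1/2)i)|011⟩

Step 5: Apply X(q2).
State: (1/2 - (1/2)i)|010⟩ + (1/√2)i|011⟩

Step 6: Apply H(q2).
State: (1/√8 + 0.1464i)|010⟩ + (1/√8 - 0.8536i)|011⟩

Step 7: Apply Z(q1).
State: (-1/√8 - 0.1464i)|010⟩ + (-1/√8 + 0.8536i)|011⟩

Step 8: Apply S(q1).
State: (0.1464 - (1/√8)i)|010⟩ + (-0.8536 - (1/√8)i)|011⟩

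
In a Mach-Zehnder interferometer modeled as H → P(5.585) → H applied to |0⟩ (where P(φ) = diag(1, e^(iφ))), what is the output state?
(0.883 - 0.3214i)|0⟩ + (0.117 + 0.3214i)|1⟩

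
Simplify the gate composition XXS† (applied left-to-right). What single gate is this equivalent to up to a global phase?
S†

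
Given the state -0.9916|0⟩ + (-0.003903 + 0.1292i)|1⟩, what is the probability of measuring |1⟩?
0.01671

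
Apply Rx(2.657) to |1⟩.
-0.9708i|0⟩ + 0.2399|1⟩

Rx(2.657) = [[cos(θ/2), −i·sin(θ/2)], [−i·sin(θ/2), cos(θ/2)]]; θ = 2.657, cos(θ/2) ≈ 0.239933, sin(θ/2) ≈ 0.97079.
With a = amp(|0⟩) = 0 and b = amp(|1⟩) = 1:
new amp(|0⟩) = (0.239933)·a + (-0.97079i)·b = -0.9708i
new amp(|1⟩) = (-0.97079i)·a + (0.239933)·b = 0.2399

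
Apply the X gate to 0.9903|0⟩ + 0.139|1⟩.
0.139|0⟩ + 0.9903|1⟩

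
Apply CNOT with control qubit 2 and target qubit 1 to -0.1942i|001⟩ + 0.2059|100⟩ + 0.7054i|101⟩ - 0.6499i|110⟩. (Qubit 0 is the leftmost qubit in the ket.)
-0.1942i|011⟩ + 0.2059|100⟩ - 0.6499i|110⟩ + 0.7054i|111⟩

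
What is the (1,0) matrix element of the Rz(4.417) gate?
0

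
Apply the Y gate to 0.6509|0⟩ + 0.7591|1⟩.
-0.7591i|0⟩ + 0.6509i|1⟩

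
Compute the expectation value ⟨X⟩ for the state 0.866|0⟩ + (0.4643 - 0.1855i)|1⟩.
0.8042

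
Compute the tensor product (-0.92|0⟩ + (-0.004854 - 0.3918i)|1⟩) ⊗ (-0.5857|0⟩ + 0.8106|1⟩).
0.5388|00⟩ - 0.7458|01⟩ + (0.002843 + 0.2295i)|10⟩ + (-0.003935 - 0.3176i)|11⟩

amp(|b₁b₂…⟩) = product of the factor amplitudes for bits b₁, b₂, …; only kets whose every factor amplitude is nonzero survive.
|00⟩: (-0.92)(-0.5857) = 0.5388
|01⟩: (-0.92)(0.8106) = -0.7458
|10⟩: (-0.004854 - 0.3918i)(-0.5857) = (0.002843 + 0.2295i)
|11⟩: (-0.004854 - 0.3918i)(0.8106) = (-0.003935 - 0.3176i)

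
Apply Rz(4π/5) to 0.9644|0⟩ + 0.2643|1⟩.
(0.298 - 0.9172i)|0⟩ + (0.08167 + 0.2514i)|1⟩

Rz(4π/5) = [[e^(−iθ/2), 0], [0, e^(iθ/2)]] with e^(±iθ/2) = cos(θ/2) ± i·sin(θ/2); θ = 4π/5, cos(θ/2) ≈ 0.309017, sin(θ/2) ≈ 0.951057.
With a = amp(|0⟩) = 0.9644 and b = amp(|1⟩) = 0.2643:
new amp(|0⟩) = (0.309017 - 0.951057i)·a = (0.298 - 0.9172i)
new amp(|1⟩) = (0.309017 + 0.951057i)·b = (0.08167 + 0.2514i)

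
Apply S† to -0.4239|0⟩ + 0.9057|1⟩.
-0.4239|0⟩ - 0.9057i|1⟩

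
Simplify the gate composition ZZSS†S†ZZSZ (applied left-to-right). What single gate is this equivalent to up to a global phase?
Z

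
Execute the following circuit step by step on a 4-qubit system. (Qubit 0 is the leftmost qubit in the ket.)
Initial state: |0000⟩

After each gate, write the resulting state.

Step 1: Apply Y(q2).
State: i|0010⟩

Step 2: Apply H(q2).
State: (1/√2)i|0000⟩ - (1/√2)i|0010⟩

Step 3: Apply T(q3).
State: (1/√2)i|0000⟩ - (1/√2)i|0010⟩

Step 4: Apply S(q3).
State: (1/√2)i|0000⟩ - (1/√2)i|0010⟩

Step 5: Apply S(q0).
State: (1/√2)i|0000⟩ - (1/√2)i|0010⟩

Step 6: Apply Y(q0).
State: -1/√2|1000⟩ + 1/√2|1010⟩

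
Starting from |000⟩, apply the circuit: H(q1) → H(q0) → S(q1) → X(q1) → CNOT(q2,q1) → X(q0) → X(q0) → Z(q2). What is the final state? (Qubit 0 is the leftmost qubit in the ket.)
(1/2)i|000⟩ + 1/2|010⟩ + (1/2)i|100⟩ + 1/2|110⟩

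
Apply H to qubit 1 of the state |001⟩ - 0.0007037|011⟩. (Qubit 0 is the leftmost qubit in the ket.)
0.7066|001⟩ + 0.7076|011⟩

H on qubit 1 mixes each pair of kets that differ only in qubit 1: amplitudes (a, b) of (|…0…⟩, |…1…⟩) become ((a + b)/√2, (a − b)/√2). Kets absent from the input have amplitude 0.
(|001⟩, |011⟩): (a, b) = (1, -0.0007037) → (0.7066, 0.7076)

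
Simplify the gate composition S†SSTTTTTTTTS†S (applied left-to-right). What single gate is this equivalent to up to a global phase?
S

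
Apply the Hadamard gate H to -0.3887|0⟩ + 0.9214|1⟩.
0.3767|0⟩ - 0.9264|1⟩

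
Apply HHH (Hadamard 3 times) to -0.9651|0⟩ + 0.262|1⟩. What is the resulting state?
-0.4972|0⟩ - 0.8677|1⟩

H² = I, so H^3 = H: a single Hadamard. With (a, b) = (-0.9651, 0.262), H gives ((a + b)/√2, (a − b)/√2) = (-0.4972, -0.8677).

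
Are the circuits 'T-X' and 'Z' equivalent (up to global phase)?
No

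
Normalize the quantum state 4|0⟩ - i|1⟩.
0.9701|0⟩ - 0.2425i|1⟩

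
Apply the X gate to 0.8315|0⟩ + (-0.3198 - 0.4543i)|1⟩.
(-0.3198 - 0.4543i)|0⟩ + 0.8315|1⟩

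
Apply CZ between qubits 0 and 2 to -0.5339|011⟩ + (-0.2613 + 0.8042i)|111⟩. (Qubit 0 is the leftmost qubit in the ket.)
-0.5339|011⟩ + (0.2613 - 0.8042i)|111⟩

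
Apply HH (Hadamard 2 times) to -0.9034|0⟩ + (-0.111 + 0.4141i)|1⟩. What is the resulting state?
-0.9034|0⟩ + (-0.111 + 0.4141i)|1⟩

H² = I, so an even number of Hadamards cancels: H^2 = I and the state is unchanged.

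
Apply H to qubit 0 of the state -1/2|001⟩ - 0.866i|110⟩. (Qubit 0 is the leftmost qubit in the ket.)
-1/√8|001⟩ - 0.6124i|010⟩ - 1/√8|101⟩ + 0.6124i|110⟩

H on qubit 0 mixes each pair of kets that differ only in qubit 0: amplitudes (a, b) of (|…0…⟩, |…1…⟩) become ((a + b)/√2, (a − b)/√2). Kets absent from the input have amplitude 0.
(|001⟩, |101⟩): (a, b) = (-1/2, 0) → (-1/√8, -1/√8)
(|010⟩, |110⟩): (a, b) = (0, -0.866i) → (-0.6124i, 0.6124i)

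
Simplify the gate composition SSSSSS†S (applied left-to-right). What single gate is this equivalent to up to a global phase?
S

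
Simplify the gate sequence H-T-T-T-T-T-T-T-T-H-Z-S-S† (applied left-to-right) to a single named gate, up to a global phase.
Z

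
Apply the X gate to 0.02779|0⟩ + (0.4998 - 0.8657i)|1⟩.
(0.4998 - 0.8657i)|0⟩ + 0.02779|1⟩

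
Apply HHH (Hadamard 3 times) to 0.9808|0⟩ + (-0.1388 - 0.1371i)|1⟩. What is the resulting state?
(0.5954 - 0.09694i)|0⟩ + (0.7917 + 0.09694i)|1⟩

H² = I, so H^3 = H: a single Hadamard. With (a, b) = (0.9808, (-0.1388 - 0.1371i)), H gives ((a + b)/√2, (a − b)/√2) = ((0.5954 - 0.09694i), (0.7917 + 0.09694i)).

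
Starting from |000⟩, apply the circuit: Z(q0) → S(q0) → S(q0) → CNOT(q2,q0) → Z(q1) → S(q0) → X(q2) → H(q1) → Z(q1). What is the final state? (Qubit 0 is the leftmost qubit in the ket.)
1/√2|001⟩ - 1/√2|011⟩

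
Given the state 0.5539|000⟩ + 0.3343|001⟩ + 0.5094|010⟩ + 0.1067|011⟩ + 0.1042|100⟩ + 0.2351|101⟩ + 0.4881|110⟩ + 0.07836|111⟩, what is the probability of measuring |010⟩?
0.2595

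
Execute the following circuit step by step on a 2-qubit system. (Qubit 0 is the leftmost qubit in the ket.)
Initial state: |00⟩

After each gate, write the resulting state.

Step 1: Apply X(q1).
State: |01⟩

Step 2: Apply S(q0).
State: |01⟩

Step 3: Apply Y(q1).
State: -i|00⟩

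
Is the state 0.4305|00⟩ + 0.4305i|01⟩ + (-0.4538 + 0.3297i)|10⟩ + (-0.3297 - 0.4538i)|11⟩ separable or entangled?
Separable

Writing the state as a|00⟩ + b|01⟩ + c|10⟩ + d|11⟩, it is a product state iff ad − bc = 0.
Here (a, b, c, d) = (0.4305, 0.4305i, (-0.4538 + 0.3297i), (-0.3297 - 0.4538i)): ad − bc = (0.4305)(-0.3297 - 0.4538i) − (0.4305i)(-0.4538 + 0.3297i) = 0, so the state is separable.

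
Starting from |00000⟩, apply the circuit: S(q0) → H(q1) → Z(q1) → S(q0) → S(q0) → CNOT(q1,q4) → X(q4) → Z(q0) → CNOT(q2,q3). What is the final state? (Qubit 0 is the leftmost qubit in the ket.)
1/√2|00001⟩ - 1/√2|01000⟩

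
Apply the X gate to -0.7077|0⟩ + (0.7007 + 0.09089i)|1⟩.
(0.7007 + 0.09089i)|0⟩ - 0.7077|1⟩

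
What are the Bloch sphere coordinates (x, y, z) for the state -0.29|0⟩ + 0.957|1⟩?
(-0.5551, 0, -0.8317)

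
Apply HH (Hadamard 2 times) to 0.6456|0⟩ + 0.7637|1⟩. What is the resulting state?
0.6456|0⟩ + 0.7637|1⟩

H² = I, so an even number of Hadamards cancels: H^2 = I and the state is unchanged.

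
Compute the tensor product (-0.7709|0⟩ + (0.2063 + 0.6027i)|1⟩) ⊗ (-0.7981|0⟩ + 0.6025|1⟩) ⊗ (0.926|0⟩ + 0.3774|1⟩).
0.5697|000⟩ + 0.2322|001⟩ - 0.4301|010⟩ - 0.1753|011⟩ + (-0.1525 - 0.4454i)|100⟩ + (-0.06214 - 0.1815i)|101⟩ + (0.1151 + 0.3363i)|110⟩ + (0.04691 + 0.137i)|111⟩

amp(|b₁b₂…⟩) = product of the factor amplitudes for bits b₁, b₂, …; only kets whose every factor amplitude is nonzero survive.
|000⟩: (-0.7709)(-0.7981)(0.926) = 0.5697
|001⟩: (-0.7709)(-0.7981)(0.3774) = 0.2322
|010⟩: (-0.7709)(0.6025)(0.926) = -0.4301
|011⟩: (-0.7709)(0.6025)(0.3774) = -0.1753
|100⟩: (0.2063 + 0.6027i)(-0.7981)(0.926) = (-0.1525 - 0.4454i)
|101⟩: (0.2063 + 0.6027i)(-0.7981)(0.3774) = (-0.06214 - 0.1815i)
|110⟩: (0.2063 + 0.6027i)(0.6025)(0.926) = (0.1151 + 0.3363i)
|111⟩: (0.2063 + 0.6027i)(0.6025)(0.3774) = (0.04691 + 0.137i)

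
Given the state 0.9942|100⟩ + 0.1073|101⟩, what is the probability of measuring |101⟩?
0.01151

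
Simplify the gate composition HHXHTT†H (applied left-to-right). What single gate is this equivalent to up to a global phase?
X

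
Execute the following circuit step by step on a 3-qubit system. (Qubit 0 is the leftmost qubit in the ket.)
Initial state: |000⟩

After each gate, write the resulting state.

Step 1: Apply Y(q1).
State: i|010⟩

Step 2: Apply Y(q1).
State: |000⟩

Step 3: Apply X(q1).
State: |010⟩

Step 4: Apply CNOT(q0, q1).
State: |010⟩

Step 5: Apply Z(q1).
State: -|010⟩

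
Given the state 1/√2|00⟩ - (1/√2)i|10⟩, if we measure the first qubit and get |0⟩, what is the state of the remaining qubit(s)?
|0⟩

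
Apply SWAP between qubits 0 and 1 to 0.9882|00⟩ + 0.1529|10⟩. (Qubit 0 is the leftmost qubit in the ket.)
0.9882|00⟩ + 0.1529|01⟩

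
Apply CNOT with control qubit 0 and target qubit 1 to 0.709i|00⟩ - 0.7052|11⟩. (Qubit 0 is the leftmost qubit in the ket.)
0.709i|00⟩ - 0.7052|10⟩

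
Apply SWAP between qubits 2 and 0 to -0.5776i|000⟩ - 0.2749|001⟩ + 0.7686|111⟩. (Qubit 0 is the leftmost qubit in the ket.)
-0.5776i|000⟩ - 0.2749|100⟩ + 0.7686|111⟩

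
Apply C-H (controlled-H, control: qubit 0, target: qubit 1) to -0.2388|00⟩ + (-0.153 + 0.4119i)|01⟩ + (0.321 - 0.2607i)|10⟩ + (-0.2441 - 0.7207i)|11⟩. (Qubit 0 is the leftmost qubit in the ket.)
-0.2388|00⟩ + (-0.153 + 0.4119i)|01⟩ + (0.05438 - 0.694i)|10⟩ + (0.3996 + 0.3253i)|11⟩

C-H leaves the control-|0⟩ kets |00⟩, |01⟩ unchanged and applies H to qubit 1 on the control-|1⟩ pair (|10⟩, |11⟩).
H = [[1/√2, 1/√2], [1/√2, -1/√2]].
With a = amp(|10⟩) = (0.321 - 0.2607i) and b = amp(|11⟩) = (-0.2441 - 0.7207i):
new amp(|10⟩) = (1/√2)·a + (1/√2)·b = (0.05438 - 0.694i)
new amp(|11⟩) = (1/√2)·a + (-1/√2)·b = (0.3996 + 0.3253i)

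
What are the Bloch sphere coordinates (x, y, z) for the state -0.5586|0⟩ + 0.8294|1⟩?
(-0.9266, 0, -0.3759)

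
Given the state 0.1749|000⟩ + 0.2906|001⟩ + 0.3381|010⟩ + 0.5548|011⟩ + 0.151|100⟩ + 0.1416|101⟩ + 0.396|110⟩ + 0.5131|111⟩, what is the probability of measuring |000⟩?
0.03059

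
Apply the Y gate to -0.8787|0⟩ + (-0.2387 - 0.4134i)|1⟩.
(-0.4134 + 0.2387i)|0⟩ - 0.8787i|1⟩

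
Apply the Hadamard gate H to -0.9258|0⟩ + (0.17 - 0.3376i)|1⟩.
(-0.5344 - 0.2387i)|0⟩ + (-0.7748 + 0.2387i)|1⟩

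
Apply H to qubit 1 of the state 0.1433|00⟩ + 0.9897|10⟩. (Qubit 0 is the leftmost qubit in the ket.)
0.1013|00⟩ + 0.1013|01⟩ + 0.6998|10⟩ + 0.6998|11⟩

H on qubit 1 mixes each pair of kets that differ only in qubit 1: amplitudes (a, b) of (|…0…⟩, |…1…⟩) become ((a + b)/√2, (a − b)/√2). Kets absent from the input have amplitude 0.
(|00⟩, |01⟩): (a, b) = (0.1433, 0) → (0.1013, 0.1013)
(|10⟩, |11⟩): (a, b) = (0.9897, 0) → (0.6998, 0.6998)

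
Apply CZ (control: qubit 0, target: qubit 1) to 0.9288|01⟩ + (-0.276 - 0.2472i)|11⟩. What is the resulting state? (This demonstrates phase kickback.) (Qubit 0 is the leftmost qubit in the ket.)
0.9288|01⟩ + (0.276 + 0.2472i)|11⟩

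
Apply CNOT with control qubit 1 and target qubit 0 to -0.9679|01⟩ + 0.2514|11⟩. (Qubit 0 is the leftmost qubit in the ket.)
0.2514|01⟩ - 0.9679|11⟩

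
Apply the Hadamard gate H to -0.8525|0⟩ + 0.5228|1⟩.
-0.2331|0⟩ - 0.9725|1⟩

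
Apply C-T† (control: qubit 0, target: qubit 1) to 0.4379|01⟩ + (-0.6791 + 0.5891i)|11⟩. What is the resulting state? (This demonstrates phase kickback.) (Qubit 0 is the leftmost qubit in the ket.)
0.4379|01⟩ + (-0.06364 + 0.8968i)|11⟩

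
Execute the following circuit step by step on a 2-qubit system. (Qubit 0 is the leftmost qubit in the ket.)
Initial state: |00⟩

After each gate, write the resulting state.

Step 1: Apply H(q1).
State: 1/√2|00⟩ + 1/√2|01⟩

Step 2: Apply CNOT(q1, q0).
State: 1/√2|00⟩ + 1/√2|11⟩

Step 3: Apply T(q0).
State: 1/√2|00⟩ + (1/2 + (1/2)i)|11⟩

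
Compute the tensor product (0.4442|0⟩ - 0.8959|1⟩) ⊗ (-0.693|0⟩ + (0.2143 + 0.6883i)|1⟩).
-0.3078|00⟩ + (0.09519 + 0.3057i)|01⟩ + 0.6209|10⟩ + (-0.192 - 0.6166i)|11⟩

amp(|b₁b₂…⟩) = product of the factor amplitudes for bits b₁, b₂, …; only kets whose every factor amplitude is nonzero survive.
|00⟩: (0.4442)(-0.693) = -0.3078
|01⟩: (0.4442)(0.2143 + 0.6883i) = (0.09519 + 0.3057i)
|10⟩: (-0.8959)(-0.693) = 0.6209
|11⟩: (-0.8959)(0.2143 + 0.6883i) = (-0.192 - 0.6166i)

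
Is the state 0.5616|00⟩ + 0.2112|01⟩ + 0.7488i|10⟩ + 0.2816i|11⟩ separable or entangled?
Separable

Writing the state as a|00⟩ + b|01⟩ + c|10⟩ + d|11⟩, it is a product state iff ad − bc = 0.
Here (a, b, c, d) = (0.5616, 0.2112, 0.7488i, 0.2816i): ad − bc = (0.5616)(0.2816i) − (0.2112)(0.7488i) = 0, so the state is separable.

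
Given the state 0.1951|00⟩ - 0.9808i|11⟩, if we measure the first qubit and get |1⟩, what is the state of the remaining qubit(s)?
-i|1⟩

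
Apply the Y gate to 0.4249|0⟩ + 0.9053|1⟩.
-0.9053i|0⟩ + 0.4249i|1⟩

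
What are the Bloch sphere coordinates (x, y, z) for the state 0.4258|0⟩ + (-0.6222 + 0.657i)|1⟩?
(-0.5299, 0.5595, -0.6375)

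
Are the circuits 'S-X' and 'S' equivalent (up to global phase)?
No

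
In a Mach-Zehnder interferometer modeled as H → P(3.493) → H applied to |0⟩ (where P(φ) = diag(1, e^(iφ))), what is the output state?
(0.03056 - 0.1721i)|0⟩ + (0.9694 + 0.1721i)|1⟩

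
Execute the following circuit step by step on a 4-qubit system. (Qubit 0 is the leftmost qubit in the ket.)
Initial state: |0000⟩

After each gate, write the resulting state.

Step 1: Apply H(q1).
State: 1/√2|0000⟩ + 1/√2|0100⟩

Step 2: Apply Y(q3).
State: (1/√2)i|0001⟩ + (1/√2)i|0101⟩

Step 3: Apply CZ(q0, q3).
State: (1/√2)i|0001⟩ + (1/√2)i|0101⟩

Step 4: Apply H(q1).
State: i|0001⟩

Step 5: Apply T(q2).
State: i|0001⟩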